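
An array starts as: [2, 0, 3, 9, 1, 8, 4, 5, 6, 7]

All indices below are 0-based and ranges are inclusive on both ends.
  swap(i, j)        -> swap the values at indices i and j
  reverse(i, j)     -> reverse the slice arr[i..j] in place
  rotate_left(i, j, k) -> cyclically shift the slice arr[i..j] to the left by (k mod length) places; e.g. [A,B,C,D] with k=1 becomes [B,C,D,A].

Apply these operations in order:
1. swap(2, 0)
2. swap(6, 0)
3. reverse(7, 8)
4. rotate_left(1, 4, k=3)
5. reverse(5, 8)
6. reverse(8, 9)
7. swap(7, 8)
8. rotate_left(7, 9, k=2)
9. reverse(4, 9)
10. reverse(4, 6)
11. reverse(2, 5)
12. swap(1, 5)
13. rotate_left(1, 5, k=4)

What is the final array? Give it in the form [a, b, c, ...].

After 1 (swap(2, 0)): [3, 0, 2, 9, 1, 8, 4, 5, 6, 7]
After 2 (swap(6, 0)): [4, 0, 2, 9, 1, 8, 3, 5, 6, 7]
After 3 (reverse(7, 8)): [4, 0, 2, 9, 1, 8, 3, 6, 5, 7]
After 4 (rotate_left(1, 4, k=3)): [4, 1, 0, 2, 9, 8, 3, 6, 5, 7]
After 5 (reverse(5, 8)): [4, 1, 0, 2, 9, 5, 6, 3, 8, 7]
After 6 (reverse(8, 9)): [4, 1, 0, 2, 9, 5, 6, 3, 7, 8]
After 7 (swap(7, 8)): [4, 1, 0, 2, 9, 5, 6, 7, 3, 8]
After 8 (rotate_left(7, 9, k=2)): [4, 1, 0, 2, 9, 5, 6, 8, 7, 3]
After 9 (reverse(4, 9)): [4, 1, 0, 2, 3, 7, 8, 6, 5, 9]
After 10 (reverse(4, 6)): [4, 1, 0, 2, 8, 7, 3, 6, 5, 9]
After 11 (reverse(2, 5)): [4, 1, 7, 8, 2, 0, 3, 6, 5, 9]
After 12 (swap(1, 5)): [4, 0, 7, 8, 2, 1, 3, 6, 5, 9]
After 13 (rotate_left(1, 5, k=4)): [4, 1, 0, 7, 8, 2, 3, 6, 5, 9]

Answer: [4, 1, 0, 7, 8, 2, 3, 6, 5, 9]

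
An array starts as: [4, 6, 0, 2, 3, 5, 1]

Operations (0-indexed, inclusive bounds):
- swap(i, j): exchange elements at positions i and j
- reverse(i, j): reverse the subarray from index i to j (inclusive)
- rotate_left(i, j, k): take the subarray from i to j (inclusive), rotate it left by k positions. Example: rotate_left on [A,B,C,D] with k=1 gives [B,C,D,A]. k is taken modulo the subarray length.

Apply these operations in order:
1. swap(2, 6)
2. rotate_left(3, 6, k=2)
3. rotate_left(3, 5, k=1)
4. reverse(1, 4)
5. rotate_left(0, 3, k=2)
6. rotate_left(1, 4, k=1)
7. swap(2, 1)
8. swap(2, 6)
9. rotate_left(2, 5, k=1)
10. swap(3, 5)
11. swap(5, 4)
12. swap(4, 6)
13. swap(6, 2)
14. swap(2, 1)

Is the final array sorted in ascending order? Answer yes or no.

After 1 (swap(2, 6)): [4, 6, 1, 2, 3, 5, 0]
After 2 (rotate_left(3, 6, k=2)): [4, 6, 1, 5, 0, 2, 3]
After 3 (rotate_left(3, 5, k=1)): [4, 6, 1, 0, 2, 5, 3]
After 4 (reverse(1, 4)): [4, 2, 0, 1, 6, 5, 3]
After 5 (rotate_left(0, 3, k=2)): [0, 1, 4, 2, 6, 5, 3]
After 6 (rotate_left(1, 4, k=1)): [0, 4, 2, 6, 1, 5, 3]
After 7 (swap(2, 1)): [0, 2, 4, 6, 1, 5, 3]
After 8 (swap(2, 6)): [0, 2, 3, 6, 1, 5, 4]
After 9 (rotate_left(2, 5, k=1)): [0, 2, 6, 1, 5, 3, 4]
After 10 (swap(3, 5)): [0, 2, 6, 3, 5, 1, 4]
After 11 (swap(5, 4)): [0, 2, 6, 3, 1, 5, 4]
After 12 (swap(4, 6)): [0, 2, 6, 3, 4, 5, 1]
After 13 (swap(6, 2)): [0, 2, 1, 3, 4, 5, 6]
After 14 (swap(2, 1)): [0, 1, 2, 3, 4, 5, 6]

Answer: yes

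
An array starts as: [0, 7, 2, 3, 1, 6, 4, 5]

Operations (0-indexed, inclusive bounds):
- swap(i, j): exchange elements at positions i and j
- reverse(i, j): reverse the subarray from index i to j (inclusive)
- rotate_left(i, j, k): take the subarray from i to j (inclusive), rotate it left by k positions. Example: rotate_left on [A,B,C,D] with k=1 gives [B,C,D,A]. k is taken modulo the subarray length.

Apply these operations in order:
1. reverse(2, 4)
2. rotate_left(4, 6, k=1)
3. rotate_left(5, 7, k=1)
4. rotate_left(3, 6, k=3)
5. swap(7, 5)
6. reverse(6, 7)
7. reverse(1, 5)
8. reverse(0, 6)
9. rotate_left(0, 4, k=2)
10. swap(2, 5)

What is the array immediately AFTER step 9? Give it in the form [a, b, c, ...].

After 1 (reverse(2, 4)): [0, 7, 1, 3, 2, 6, 4, 5]
After 2 (rotate_left(4, 6, k=1)): [0, 7, 1, 3, 6, 4, 2, 5]
After 3 (rotate_left(5, 7, k=1)): [0, 7, 1, 3, 6, 2, 5, 4]
After 4 (rotate_left(3, 6, k=3)): [0, 7, 1, 5, 3, 6, 2, 4]
After 5 (swap(7, 5)): [0, 7, 1, 5, 3, 4, 2, 6]
After 6 (reverse(6, 7)): [0, 7, 1, 5, 3, 4, 6, 2]
After 7 (reverse(1, 5)): [0, 4, 3, 5, 1, 7, 6, 2]
After 8 (reverse(0, 6)): [6, 7, 1, 5, 3, 4, 0, 2]
After 9 (rotate_left(0, 4, k=2)): [1, 5, 3, 6, 7, 4, 0, 2]

Answer: [1, 5, 3, 6, 7, 4, 0, 2]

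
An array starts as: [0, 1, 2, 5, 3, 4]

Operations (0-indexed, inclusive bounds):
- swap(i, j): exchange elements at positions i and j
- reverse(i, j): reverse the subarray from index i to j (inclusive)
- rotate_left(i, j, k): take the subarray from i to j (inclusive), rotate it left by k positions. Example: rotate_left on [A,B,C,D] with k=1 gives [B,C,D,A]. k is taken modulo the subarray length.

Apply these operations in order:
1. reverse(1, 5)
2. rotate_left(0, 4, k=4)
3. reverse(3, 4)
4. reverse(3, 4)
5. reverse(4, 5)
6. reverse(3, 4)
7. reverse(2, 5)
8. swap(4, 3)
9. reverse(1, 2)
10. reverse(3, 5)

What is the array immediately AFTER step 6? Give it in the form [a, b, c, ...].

Answer: [2, 0, 4, 1, 3, 5]

Derivation:
After 1 (reverse(1, 5)): [0, 4, 3, 5, 2, 1]
After 2 (rotate_left(0, 4, k=4)): [2, 0, 4, 3, 5, 1]
After 3 (reverse(3, 4)): [2, 0, 4, 5, 3, 1]
After 4 (reverse(3, 4)): [2, 0, 4, 3, 5, 1]
After 5 (reverse(4, 5)): [2, 0, 4, 3, 1, 5]
After 6 (reverse(3, 4)): [2, 0, 4, 1, 3, 5]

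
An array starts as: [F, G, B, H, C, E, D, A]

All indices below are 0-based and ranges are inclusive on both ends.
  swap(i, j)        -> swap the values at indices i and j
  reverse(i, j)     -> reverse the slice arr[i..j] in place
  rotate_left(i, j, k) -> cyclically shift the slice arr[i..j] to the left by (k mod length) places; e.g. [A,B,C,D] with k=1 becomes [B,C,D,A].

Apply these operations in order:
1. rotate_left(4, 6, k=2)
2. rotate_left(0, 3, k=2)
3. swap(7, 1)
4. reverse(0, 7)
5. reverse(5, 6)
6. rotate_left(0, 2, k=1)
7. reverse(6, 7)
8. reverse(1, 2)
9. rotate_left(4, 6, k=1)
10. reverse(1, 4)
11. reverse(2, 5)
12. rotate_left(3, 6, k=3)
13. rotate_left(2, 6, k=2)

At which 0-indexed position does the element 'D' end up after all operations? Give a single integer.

After 1 (rotate_left(4, 6, k=2)): [F, G, B, H, D, C, E, A]
After 2 (rotate_left(0, 3, k=2)): [B, H, F, G, D, C, E, A]
After 3 (swap(7, 1)): [B, A, F, G, D, C, E, H]
After 4 (reverse(0, 7)): [H, E, C, D, G, F, A, B]
After 5 (reverse(5, 6)): [H, E, C, D, G, A, F, B]
After 6 (rotate_left(0, 2, k=1)): [E, C, H, D, G, A, F, B]
After 7 (reverse(6, 7)): [E, C, H, D, G, A, B, F]
After 8 (reverse(1, 2)): [E, H, C, D, G, A, B, F]
After 9 (rotate_left(4, 6, k=1)): [E, H, C, D, A, B, G, F]
After 10 (reverse(1, 4)): [E, A, D, C, H, B, G, F]
After 11 (reverse(2, 5)): [E, A, B, H, C, D, G, F]
After 12 (rotate_left(3, 6, k=3)): [E, A, B, G, H, C, D, F]
After 13 (rotate_left(2, 6, k=2)): [E, A, H, C, D, B, G, F]

Answer: 4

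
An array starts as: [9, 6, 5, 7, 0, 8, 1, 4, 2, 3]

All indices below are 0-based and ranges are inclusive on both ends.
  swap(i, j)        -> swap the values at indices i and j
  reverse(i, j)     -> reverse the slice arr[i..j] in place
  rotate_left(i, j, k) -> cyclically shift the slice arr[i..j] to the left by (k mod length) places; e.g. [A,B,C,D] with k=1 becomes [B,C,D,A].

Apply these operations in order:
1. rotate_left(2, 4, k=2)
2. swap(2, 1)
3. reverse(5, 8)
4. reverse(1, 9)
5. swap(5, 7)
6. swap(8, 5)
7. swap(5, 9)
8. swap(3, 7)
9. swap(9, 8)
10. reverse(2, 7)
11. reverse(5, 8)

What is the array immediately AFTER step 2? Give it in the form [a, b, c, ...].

Answer: [9, 0, 6, 5, 7, 8, 1, 4, 2, 3]

Derivation:
After 1 (rotate_left(2, 4, k=2)): [9, 6, 0, 5, 7, 8, 1, 4, 2, 3]
After 2 (swap(2, 1)): [9, 0, 6, 5, 7, 8, 1, 4, 2, 3]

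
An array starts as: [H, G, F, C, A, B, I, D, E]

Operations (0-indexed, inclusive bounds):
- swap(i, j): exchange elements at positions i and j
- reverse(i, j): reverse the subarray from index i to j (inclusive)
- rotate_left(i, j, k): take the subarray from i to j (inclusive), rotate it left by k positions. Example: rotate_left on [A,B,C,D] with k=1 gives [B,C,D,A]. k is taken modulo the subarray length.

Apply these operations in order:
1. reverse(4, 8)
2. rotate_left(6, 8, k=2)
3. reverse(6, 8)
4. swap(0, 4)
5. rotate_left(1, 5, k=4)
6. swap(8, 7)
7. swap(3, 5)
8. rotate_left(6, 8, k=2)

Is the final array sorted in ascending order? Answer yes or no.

Answer: no

Derivation:
After 1 (reverse(4, 8)): [H, G, F, C, E, D, I, B, A]
After 2 (rotate_left(6, 8, k=2)): [H, G, F, C, E, D, A, I, B]
After 3 (reverse(6, 8)): [H, G, F, C, E, D, B, I, A]
After 4 (swap(0, 4)): [E, G, F, C, H, D, B, I, A]
After 5 (rotate_left(1, 5, k=4)): [E, D, G, F, C, H, B, I, A]
After 6 (swap(8, 7)): [E, D, G, F, C, H, B, A, I]
After 7 (swap(3, 5)): [E, D, G, H, C, F, B, A, I]
After 8 (rotate_left(6, 8, k=2)): [E, D, G, H, C, F, I, B, A]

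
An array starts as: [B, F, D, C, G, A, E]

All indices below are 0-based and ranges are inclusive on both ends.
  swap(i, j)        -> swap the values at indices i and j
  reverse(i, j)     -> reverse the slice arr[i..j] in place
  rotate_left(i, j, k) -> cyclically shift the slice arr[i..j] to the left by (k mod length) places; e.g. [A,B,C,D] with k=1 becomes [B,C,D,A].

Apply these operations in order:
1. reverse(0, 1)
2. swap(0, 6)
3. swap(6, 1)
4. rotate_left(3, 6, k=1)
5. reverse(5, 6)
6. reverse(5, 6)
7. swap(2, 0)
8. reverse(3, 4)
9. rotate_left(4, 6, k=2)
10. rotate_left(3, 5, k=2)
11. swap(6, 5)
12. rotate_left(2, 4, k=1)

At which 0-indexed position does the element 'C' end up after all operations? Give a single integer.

After 1 (reverse(0, 1)): [F, B, D, C, G, A, E]
After 2 (swap(0, 6)): [E, B, D, C, G, A, F]
After 3 (swap(6, 1)): [E, F, D, C, G, A, B]
After 4 (rotate_left(3, 6, k=1)): [E, F, D, G, A, B, C]
After 5 (reverse(5, 6)): [E, F, D, G, A, C, B]
After 6 (reverse(5, 6)): [E, F, D, G, A, B, C]
After 7 (swap(2, 0)): [D, F, E, G, A, B, C]
After 8 (reverse(3, 4)): [D, F, E, A, G, B, C]
After 9 (rotate_left(4, 6, k=2)): [D, F, E, A, C, G, B]
After 10 (rotate_left(3, 5, k=2)): [D, F, E, G, A, C, B]
After 11 (swap(6, 5)): [D, F, E, G, A, B, C]
After 12 (rotate_left(2, 4, k=1)): [D, F, G, A, E, B, C]

Answer: 6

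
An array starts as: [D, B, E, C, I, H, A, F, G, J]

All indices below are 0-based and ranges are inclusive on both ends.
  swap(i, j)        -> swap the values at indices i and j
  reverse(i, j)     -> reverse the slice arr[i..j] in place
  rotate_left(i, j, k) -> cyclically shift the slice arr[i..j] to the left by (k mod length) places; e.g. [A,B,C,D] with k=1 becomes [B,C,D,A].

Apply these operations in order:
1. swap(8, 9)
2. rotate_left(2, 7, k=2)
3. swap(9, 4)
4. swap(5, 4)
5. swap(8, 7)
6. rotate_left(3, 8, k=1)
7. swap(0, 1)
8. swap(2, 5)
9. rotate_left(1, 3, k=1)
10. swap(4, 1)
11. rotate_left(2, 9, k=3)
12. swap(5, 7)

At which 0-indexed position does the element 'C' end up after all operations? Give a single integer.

Answer: 4

Derivation:
After 1 (swap(8, 9)): [D, B, E, C, I, H, A, F, J, G]
After 2 (rotate_left(2, 7, k=2)): [D, B, I, H, A, F, E, C, J, G]
After 3 (swap(9, 4)): [D, B, I, H, G, F, E, C, J, A]
After 4 (swap(5, 4)): [D, B, I, H, F, G, E, C, J, A]
After 5 (swap(8, 7)): [D, B, I, H, F, G, E, J, C, A]
After 6 (rotate_left(3, 8, k=1)): [D, B, I, F, G, E, J, C, H, A]
After 7 (swap(0, 1)): [B, D, I, F, G, E, J, C, H, A]
After 8 (swap(2, 5)): [B, D, E, F, G, I, J, C, H, A]
After 9 (rotate_left(1, 3, k=1)): [B, E, F, D, G, I, J, C, H, A]
After 10 (swap(4, 1)): [B, G, F, D, E, I, J, C, H, A]
After 11 (rotate_left(2, 9, k=3)): [B, G, I, J, C, H, A, F, D, E]
After 12 (swap(5, 7)): [B, G, I, J, C, F, A, H, D, E]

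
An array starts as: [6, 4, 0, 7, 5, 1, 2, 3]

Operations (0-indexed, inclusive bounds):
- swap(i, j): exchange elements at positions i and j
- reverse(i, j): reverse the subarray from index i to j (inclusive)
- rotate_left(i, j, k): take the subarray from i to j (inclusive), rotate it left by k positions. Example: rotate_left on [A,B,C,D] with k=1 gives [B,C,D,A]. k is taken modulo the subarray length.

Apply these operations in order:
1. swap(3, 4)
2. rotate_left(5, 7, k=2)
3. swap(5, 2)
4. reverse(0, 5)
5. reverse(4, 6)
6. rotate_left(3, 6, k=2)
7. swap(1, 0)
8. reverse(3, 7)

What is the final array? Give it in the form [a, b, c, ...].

Answer: [7, 0, 5, 2, 1, 3, 4, 6]

Derivation:
After 1 (swap(3, 4)): [6, 4, 0, 5, 7, 1, 2, 3]
After 2 (rotate_left(5, 7, k=2)): [6, 4, 0, 5, 7, 3, 1, 2]
After 3 (swap(5, 2)): [6, 4, 3, 5, 7, 0, 1, 2]
After 4 (reverse(0, 5)): [0, 7, 5, 3, 4, 6, 1, 2]
After 5 (reverse(4, 6)): [0, 7, 5, 3, 1, 6, 4, 2]
After 6 (rotate_left(3, 6, k=2)): [0, 7, 5, 6, 4, 3, 1, 2]
After 7 (swap(1, 0)): [7, 0, 5, 6, 4, 3, 1, 2]
After 8 (reverse(3, 7)): [7, 0, 5, 2, 1, 3, 4, 6]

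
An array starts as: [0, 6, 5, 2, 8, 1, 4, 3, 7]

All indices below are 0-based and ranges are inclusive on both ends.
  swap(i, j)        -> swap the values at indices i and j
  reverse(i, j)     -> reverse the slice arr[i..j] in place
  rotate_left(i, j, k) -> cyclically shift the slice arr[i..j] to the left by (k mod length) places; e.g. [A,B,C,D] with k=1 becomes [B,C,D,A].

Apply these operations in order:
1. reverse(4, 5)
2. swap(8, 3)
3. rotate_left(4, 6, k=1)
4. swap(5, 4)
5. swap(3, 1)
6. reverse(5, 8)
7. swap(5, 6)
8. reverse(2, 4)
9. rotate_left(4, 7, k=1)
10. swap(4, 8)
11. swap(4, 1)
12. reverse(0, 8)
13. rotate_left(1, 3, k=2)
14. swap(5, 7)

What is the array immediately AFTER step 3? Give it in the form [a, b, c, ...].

Answer: [0, 6, 5, 7, 8, 4, 1, 3, 2]

Derivation:
After 1 (reverse(4, 5)): [0, 6, 5, 2, 1, 8, 4, 3, 7]
After 2 (swap(8, 3)): [0, 6, 5, 7, 1, 8, 4, 3, 2]
After 3 (rotate_left(4, 6, k=1)): [0, 6, 5, 7, 8, 4, 1, 3, 2]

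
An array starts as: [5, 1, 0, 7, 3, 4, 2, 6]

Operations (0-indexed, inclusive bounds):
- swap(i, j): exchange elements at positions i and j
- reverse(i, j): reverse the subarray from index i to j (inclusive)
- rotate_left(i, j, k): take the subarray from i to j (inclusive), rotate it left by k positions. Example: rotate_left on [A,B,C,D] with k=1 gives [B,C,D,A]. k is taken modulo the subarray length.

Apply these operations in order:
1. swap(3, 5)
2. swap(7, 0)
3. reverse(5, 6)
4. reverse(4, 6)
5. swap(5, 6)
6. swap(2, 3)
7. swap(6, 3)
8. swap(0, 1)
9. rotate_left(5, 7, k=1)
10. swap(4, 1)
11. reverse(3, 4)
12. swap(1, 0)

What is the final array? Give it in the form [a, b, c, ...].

Answer: [7, 1, 4, 6, 2, 0, 5, 3]

Derivation:
After 1 (swap(3, 5)): [5, 1, 0, 4, 3, 7, 2, 6]
After 2 (swap(7, 0)): [6, 1, 0, 4, 3, 7, 2, 5]
After 3 (reverse(5, 6)): [6, 1, 0, 4, 3, 2, 7, 5]
After 4 (reverse(4, 6)): [6, 1, 0, 4, 7, 2, 3, 5]
After 5 (swap(5, 6)): [6, 1, 0, 4, 7, 3, 2, 5]
After 6 (swap(2, 3)): [6, 1, 4, 0, 7, 3, 2, 5]
After 7 (swap(6, 3)): [6, 1, 4, 2, 7, 3, 0, 5]
After 8 (swap(0, 1)): [1, 6, 4, 2, 7, 3, 0, 5]
After 9 (rotate_left(5, 7, k=1)): [1, 6, 4, 2, 7, 0, 5, 3]
After 10 (swap(4, 1)): [1, 7, 4, 2, 6, 0, 5, 3]
After 11 (reverse(3, 4)): [1, 7, 4, 6, 2, 0, 5, 3]
After 12 (swap(1, 0)): [7, 1, 4, 6, 2, 0, 5, 3]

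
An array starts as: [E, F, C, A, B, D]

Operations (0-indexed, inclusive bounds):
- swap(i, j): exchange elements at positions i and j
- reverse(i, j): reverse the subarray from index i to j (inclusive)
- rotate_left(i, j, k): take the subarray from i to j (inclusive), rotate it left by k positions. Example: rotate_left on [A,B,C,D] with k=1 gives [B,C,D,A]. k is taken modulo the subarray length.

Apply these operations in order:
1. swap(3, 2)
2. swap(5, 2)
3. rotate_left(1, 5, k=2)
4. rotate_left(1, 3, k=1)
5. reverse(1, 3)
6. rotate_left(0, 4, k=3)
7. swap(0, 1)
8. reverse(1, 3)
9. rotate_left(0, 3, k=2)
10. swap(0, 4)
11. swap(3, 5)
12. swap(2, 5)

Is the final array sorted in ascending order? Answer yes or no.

Answer: yes

Derivation:
After 1 (swap(3, 2)): [E, F, A, C, B, D]
After 2 (swap(5, 2)): [E, F, D, C, B, A]
After 3 (rotate_left(1, 5, k=2)): [E, C, B, A, F, D]
After 4 (rotate_left(1, 3, k=1)): [E, B, A, C, F, D]
After 5 (reverse(1, 3)): [E, C, A, B, F, D]
After 6 (rotate_left(0, 4, k=3)): [B, F, E, C, A, D]
After 7 (swap(0, 1)): [F, B, E, C, A, D]
After 8 (reverse(1, 3)): [F, C, E, B, A, D]
After 9 (rotate_left(0, 3, k=2)): [E, B, F, C, A, D]
After 10 (swap(0, 4)): [A, B, F, C, E, D]
After 11 (swap(3, 5)): [A, B, F, D, E, C]
After 12 (swap(2, 5)): [A, B, C, D, E, F]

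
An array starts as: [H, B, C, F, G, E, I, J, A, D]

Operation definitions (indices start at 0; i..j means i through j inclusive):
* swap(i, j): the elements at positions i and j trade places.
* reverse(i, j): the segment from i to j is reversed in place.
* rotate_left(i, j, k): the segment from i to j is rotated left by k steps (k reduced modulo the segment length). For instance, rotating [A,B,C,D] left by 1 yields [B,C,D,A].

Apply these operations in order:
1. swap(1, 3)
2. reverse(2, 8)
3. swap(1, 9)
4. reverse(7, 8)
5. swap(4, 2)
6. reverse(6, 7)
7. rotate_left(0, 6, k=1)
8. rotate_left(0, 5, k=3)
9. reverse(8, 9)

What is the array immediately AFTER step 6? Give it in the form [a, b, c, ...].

Answer: [H, D, I, J, A, E, C, G, B, F]

Derivation:
After 1 (swap(1, 3)): [H, F, C, B, G, E, I, J, A, D]
After 2 (reverse(2, 8)): [H, F, A, J, I, E, G, B, C, D]
After 3 (swap(1, 9)): [H, D, A, J, I, E, G, B, C, F]
After 4 (reverse(7, 8)): [H, D, A, J, I, E, G, C, B, F]
After 5 (swap(4, 2)): [H, D, I, J, A, E, G, C, B, F]
After 6 (reverse(6, 7)): [H, D, I, J, A, E, C, G, B, F]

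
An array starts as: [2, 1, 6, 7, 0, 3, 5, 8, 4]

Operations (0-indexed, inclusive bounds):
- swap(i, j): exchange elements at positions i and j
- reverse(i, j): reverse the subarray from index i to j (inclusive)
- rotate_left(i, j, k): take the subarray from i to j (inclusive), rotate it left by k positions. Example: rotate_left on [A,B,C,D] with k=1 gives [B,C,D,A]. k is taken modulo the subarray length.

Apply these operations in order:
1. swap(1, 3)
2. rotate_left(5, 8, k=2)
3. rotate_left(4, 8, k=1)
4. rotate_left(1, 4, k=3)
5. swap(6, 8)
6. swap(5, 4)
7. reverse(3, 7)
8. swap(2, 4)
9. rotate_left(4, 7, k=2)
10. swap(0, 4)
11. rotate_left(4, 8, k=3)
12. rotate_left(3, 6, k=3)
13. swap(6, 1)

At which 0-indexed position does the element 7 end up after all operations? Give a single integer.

After 1 (swap(1, 3)): [2, 7, 6, 1, 0, 3, 5, 8, 4]
After 2 (rotate_left(5, 8, k=2)): [2, 7, 6, 1, 0, 8, 4, 3, 5]
After 3 (rotate_left(4, 8, k=1)): [2, 7, 6, 1, 8, 4, 3, 5, 0]
After 4 (rotate_left(1, 4, k=3)): [2, 8, 7, 6, 1, 4, 3, 5, 0]
After 5 (swap(6, 8)): [2, 8, 7, 6, 1, 4, 0, 5, 3]
After 6 (swap(5, 4)): [2, 8, 7, 6, 4, 1, 0, 5, 3]
After 7 (reverse(3, 7)): [2, 8, 7, 5, 0, 1, 4, 6, 3]
After 8 (swap(2, 4)): [2, 8, 0, 5, 7, 1, 4, 6, 3]
After 9 (rotate_left(4, 7, k=2)): [2, 8, 0, 5, 4, 6, 7, 1, 3]
After 10 (swap(0, 4)): [4, 8, 0, 5, 2, 6, 7, 1, 3]
After 11 (rotate_left(4, 8, k=3)): [4, 8, 0, 5, 1, 3, 2, 6, 7]
After 12 (rotate_left(3, 6, k=3)): [4, 8, 0, 2, 5, 1, 3, 6, 7]
After 13 (swap(6, 1)): [4, 3, 0, 2, 5, 1, 8, 6, 7]

Answer: 8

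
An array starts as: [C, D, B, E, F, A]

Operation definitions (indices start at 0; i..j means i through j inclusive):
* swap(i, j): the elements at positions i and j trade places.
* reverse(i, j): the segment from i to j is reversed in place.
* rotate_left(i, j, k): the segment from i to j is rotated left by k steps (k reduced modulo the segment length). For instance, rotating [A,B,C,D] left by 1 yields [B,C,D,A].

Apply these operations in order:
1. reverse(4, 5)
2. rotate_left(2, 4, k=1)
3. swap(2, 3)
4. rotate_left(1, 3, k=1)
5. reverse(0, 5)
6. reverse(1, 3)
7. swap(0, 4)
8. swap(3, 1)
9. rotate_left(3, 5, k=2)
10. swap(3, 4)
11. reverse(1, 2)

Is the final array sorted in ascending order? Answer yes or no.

Answer: no

Derivation:
After 1 (reverse(4, 5)): [C, D, B, E, A, F]
After 2 (rotate_left(2, 4, k=1)): [C, D, E, A, B, F]
After 3 (swap(2, 3)): [C, D, A, E, B, F]
After 4 (rotate_left(1, 3, k=1)): [C, A, E, D, B, F]
After 5 (reverse(0, 5)): [F, B, D, E, A, C]
After 6 (reverse(1, 3)): [F, E, D, B, A, C]
After 7 (swap(0, 4)): [A, E, D, B, F, C]
After 8 (swap(3, 1)): [A, B, D, E, F, C]
After 9 (rotate_left(3, 5, k=2)): [A, B, D, C, E, F]
After 10 (swap(3, 4)): [A, B, D, E, C, F]
After 11 (reverse(1, 2)): [A, D, B, E, C, F]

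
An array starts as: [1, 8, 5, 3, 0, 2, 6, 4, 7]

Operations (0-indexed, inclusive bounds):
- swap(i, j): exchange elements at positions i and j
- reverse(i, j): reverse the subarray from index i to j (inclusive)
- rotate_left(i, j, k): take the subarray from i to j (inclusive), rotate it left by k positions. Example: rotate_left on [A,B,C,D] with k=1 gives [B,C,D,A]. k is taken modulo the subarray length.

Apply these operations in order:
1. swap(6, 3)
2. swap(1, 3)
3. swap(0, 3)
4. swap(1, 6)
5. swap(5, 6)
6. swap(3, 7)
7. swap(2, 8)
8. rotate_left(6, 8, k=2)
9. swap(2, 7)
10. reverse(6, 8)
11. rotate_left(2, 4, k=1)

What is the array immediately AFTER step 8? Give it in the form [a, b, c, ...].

After 1 (swap(6, 3)): [1, 8, 5, 6, 0, 2, 3, 4, 7]
After 2 (swap(1, 3)): [1, 6, 5, 8, 0, 2, 3, 4, 7]
After 3 (swap(0, 3)): [8, 6, 5, 1, 0, 2, 3, 4, 7]
After 4 (swap(1, 6)): [8, 3, 5, 1, 0, 2, 6, 4, 7]
After 5 (swap(5, 6)): [8, 3, 5, 1, 0, 6, 2, 4, 7]
After 6 (swap(3, 7)): [8, 3, 5, 4, 0, 6, 2, 1, 7]
After 7 (swap(2, 8)): [8, 3, 7, 4, 0, 6, 2, 1, 5]
After 8 (rotate_left(6, 8, k=2)): [8, 3, 7, 4, 0, 6, 5, 2, 1]

Answer: [8, 3, 7, 4, 0, 6, 5, 2, 1]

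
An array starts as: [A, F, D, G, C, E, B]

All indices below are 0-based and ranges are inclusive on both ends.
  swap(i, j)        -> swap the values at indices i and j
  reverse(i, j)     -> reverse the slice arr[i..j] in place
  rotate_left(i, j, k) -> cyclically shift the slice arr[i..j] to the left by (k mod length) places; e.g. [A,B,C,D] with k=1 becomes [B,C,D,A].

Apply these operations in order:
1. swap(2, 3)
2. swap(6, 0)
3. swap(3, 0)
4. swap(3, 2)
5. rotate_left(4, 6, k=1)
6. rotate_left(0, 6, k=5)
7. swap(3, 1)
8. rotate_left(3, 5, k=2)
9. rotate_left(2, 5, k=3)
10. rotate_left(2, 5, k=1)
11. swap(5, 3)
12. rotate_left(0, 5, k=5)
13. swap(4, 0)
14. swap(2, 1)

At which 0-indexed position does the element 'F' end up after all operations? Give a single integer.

After 1 (swap(2, 3)): [A, F, G, D, C, E, B]
After 2 (swap(6, 0)): [B, F, G, D, C, E, A]
After 3 (swap(3, 0)): [D, F, G, B, C, E, A]
After 4 (swap(3, 2)): [D, F, B, G, C, E, A]
After 5 (rotate_left(4, 6, k=1)): [D, F, B, G, E, A, C]
After 6 (rotate_left(0, 6, k=5)): [A, C, D, F, B, G, E]
After 7 (swap(3, 1)): [A, F, D, C, B, G, E]
After 8 (rotate_left(3, 5, k=2)): [A, F, D, G, C, B, E]
After 9 (rotate_left(2, 5, k=3)): [A, F, B, D, G, C, E]
After 10 (rotate_left(2, 5, k=1)): [A, F, D, G, C, B, E]
After 11 (swap(5, 3)): [A, F, D, B, C, G, E]
After 12 (rotate_left(0, 5, k=5)): [G, A, F, D, B, C, E]
After 13 (swap(4, 0)): [B, A, F, D, G, C, E]
After 14 (swap(2, 1)): [B, F, A, D, G, C, E]

Answer: 1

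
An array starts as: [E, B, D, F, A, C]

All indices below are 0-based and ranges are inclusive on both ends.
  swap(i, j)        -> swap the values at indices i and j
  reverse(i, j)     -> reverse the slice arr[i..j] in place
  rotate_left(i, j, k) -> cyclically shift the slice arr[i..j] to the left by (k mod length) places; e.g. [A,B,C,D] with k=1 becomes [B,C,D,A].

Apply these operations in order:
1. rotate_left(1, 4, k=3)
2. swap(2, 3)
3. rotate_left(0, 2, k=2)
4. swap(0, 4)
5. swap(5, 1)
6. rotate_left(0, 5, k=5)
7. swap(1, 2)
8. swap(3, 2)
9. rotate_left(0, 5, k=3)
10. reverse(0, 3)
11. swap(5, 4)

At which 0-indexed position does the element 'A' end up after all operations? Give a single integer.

After 1 (rotate_left(1, 4, k=3)): [E, A, B, D, F, C]
After 2 (swap(2, 3)): [E, A, D, B, F, C]
After 3 (rotate_left(0, 2, k=2)): [D, E, A, B, F, C]
After 4 (swap(0, 4)): [F, E, A, B, D, C]
After 5 (swap(5, 1)): [F, C, A, B, D, E]
After 6 (rotate_left(0, 5, k=5)): [E, F, C, A, B, D]
After 7 (swap(1, 2)): [E, C, F, A, B, D]
After 8 (swap(3, 2)): [E, C, A, F, B, D]
After 9 (rotate_left(0, 5, k=3)): [F, B, D, E, C, A]
After 10 (reverse(0, 3)): [E, D, B, F, C, A]
After 11 (swap(5, 4)): [E, D, B, F, A, C]

Answer: 4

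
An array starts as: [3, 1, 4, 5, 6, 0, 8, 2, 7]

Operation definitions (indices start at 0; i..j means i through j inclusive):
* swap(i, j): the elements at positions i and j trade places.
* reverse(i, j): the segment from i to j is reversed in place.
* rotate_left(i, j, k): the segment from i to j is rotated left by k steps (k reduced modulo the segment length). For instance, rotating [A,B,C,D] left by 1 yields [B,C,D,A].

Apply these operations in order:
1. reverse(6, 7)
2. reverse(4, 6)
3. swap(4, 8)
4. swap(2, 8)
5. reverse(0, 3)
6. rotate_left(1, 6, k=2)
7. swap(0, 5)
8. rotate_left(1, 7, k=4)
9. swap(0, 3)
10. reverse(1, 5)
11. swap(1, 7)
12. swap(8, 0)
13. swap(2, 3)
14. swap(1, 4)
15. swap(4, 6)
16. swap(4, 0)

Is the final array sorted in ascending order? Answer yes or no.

Answer: yes

Derivation:
After 1 (reverse(6, 7)): [3, 1, 4, 5, 6, 0, 2, 8, 7]
After 2 (reverse(4, 6)): [3, 1, 4, 5, 2, 0, 6, 8, 7]
After 3 (swap(4, 8)): [3, 1, 4, 5, 7, 0, 6, 8, 2]
After 4 (swap(2, 8)): [3, 1, 2, 5, 7, 0, 6, 8, 4]
After 5 (reverse(0, 3)): [5, 2, 1, 3, 7, 0, 6, 8, 4]
After 6 (rotate_left(1, 6, k=2)): [5, 3, 7, 0, 6, 2, 1, 8, 4]
After 7 (swap(0, 5)): [2, 3, 7, 0, 6, 5, 1, 8, 4]
After 8 (rotate_left(1, 7, k=4)): [2, 5, 1, 8, 3, 7, 0, 6, 4]
After 9 (swap(0, 3)): [8, 5, 1, 2, 3, 7, 0, 6, 4]
After 10 (reverse(1, 5)): [8, 7, 3, 2, 1, 5, 0, 6, 4]
After 11 (swap(1, 7)): [8, 6, 3, 2, 1, 5, 0, 7, 4]
After 12 (swap(8, 0)): [4, 6, 3, 2, 1, 5, 0, 7, 8]
After 13 (swap(2, 3)): [4, 6, 2, 3, 1, 5, 0, 7, 8]
After 14 (swap(1, 4)): [4, 1, 2, 3, 6, 5, 0, 7, 8]
After 15 (swap(4, 6)): [4, 1, 2, 3, 0, 5, 6, 7, 8]
After 16 (swap(4, 0)): [0, 1, 2, 3, 4, 5, 6, 7, 8]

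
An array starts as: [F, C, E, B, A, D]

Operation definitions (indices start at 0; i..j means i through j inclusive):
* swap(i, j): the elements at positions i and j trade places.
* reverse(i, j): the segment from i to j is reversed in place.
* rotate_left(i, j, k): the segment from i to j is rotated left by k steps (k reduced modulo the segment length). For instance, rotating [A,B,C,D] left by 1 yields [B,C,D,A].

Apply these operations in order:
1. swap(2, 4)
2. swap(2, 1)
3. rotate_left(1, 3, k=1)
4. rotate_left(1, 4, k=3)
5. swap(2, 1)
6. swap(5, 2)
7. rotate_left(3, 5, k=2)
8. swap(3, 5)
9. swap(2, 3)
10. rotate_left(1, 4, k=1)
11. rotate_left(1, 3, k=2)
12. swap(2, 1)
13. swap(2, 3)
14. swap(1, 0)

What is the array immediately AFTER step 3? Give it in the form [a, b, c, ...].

Answer: [F, C, B, A, E, D]

Derivation:
After 1 (swap(2, 4)): [F, C, A, B, E, D]
After 2 (swap(2, 1)): [F, A, C, B, E, D]
After 3 (rotate_left(1, 3, k=1)): [F, C, B, A, E, D]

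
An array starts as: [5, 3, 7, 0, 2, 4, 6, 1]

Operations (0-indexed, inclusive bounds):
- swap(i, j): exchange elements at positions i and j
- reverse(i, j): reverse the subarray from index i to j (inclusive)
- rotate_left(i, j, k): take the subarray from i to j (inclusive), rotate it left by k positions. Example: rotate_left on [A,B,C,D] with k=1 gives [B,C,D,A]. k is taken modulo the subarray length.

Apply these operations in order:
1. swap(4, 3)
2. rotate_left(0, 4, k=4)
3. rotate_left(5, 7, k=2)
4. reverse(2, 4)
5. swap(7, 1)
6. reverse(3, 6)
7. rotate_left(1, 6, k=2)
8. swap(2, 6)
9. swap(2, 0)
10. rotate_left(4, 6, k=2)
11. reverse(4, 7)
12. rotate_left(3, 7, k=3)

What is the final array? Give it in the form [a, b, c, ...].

Answer: [2, 4, 0, 7, 1, 3, 5, 6]

Derivation:
After 1 (swap(4, 3)): [5, 3, 7, 2, 0, 4, 6, 1]
After 2 (rotate_left(0, 4, k=4)): [0, 5, 3, 7, 2, 4, 6, 1]
After 3 (rotate_left(5, 7, k=2)): [0, 5, 3, 7, 2, 1, 4, 6]
After 4 (reverse(2, 4)): [0, 5, 2, 7, 3, 1, 4, 6]
After 5 (swap(7, 1)): [0, 6, 2, 7, 3, 1, 4, 5]
After 6 (reverse(3, 6)): [0, 6, 2, 4, 1, 3, 7, 5]
After 7 (rotate_left(1, 6, k=2)): [0, 4, 1, 3, 7, 6, 2, 5]
After 8 (swap(2, 6)): [0, 4, 2, 3, 7, 6, 1, 5]
After 9 (swap(2, 0)): [2, 4, 0, 3, 7, 6, 1, 5]
After 10 (rotate_left(4, 6, k=2)): [2, 4, 0, 3, 1, 7, 6, 5]
After 11 (reverse(4, 7)): [2, 4, 0, 3, 5, 6, 7, 1]
After 12 (rotate_left(3, 7, k=3)): [2, 4, 0, 7, 1, 3, 5, 6]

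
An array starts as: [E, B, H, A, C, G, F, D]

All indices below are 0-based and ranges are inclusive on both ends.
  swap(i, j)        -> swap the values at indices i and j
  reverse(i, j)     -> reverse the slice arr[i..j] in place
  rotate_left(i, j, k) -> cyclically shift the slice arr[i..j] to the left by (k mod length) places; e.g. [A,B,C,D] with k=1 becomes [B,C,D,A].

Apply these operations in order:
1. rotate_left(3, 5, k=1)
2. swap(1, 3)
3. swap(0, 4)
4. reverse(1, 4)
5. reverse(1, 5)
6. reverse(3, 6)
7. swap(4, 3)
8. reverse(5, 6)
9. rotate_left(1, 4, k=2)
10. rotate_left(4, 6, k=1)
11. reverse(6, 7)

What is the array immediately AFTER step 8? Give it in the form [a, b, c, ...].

Answer: [G, A, C, E, F, H, B, D]

Derivation:
After 1 (rotate_left(3, 5, k=1)): [E, B, H, C, G, A, F, D]
After 2 (swap(1, 3)): [E, C, H, B, G, A, F, D]
After 3 (swap(0, 4)): [G, C, H, B, E, A, F, D]
After 4 (reverse(1, 4)): [G, E, B, H, C, A, F, D]
After 5 (reverse(1, 5)): [G, A, C, H, B, E, F, D]
After 6 (reverse(3, 6)): [G, A, C, F, E, B, H, D]
After 7 (swap(4, 3)): [G, A, C, E, F, B, H, D]
After 8 (reverse(5, 6)): [G, A, C, E, F, H, B, D]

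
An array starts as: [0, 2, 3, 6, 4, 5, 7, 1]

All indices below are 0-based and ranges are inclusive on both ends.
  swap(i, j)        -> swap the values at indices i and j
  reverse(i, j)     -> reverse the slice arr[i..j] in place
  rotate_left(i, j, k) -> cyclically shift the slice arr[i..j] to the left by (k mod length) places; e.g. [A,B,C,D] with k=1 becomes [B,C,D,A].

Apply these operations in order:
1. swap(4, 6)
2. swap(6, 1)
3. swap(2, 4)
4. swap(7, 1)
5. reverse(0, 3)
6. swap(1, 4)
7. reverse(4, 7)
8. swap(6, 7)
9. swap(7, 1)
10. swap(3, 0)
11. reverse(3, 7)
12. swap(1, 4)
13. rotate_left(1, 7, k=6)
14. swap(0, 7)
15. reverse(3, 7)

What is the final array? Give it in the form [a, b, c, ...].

After 1 (swap(4, 6)): [0, 2, 3, 6, 7, 5, 4, 1]
After 2 (swap(6, 1)): [0, 4, 3, 6, 7, 5, 2, 1]
After 3 (swap(2, 4)): [0, 4, 7, 6, 3, 5, 2, 1]
After 4 (swap(7, 1)): [0, 1, 7, 6, 3, 5, 2, 4]
After 5 (reverse(0, 3)): [6, 7, 1, 0, 3, 5, 2, 4]
After 6 (swap(1, 4)): [6, 3, 1, 0, 7, 5, 2, 4]
After 7 (reverse(4, 7)): [6, 3, 1, 0, 4, 2, 5, 7]
After 8 (swap(6, 7)): [6, 3, 1, 0, 4, 2, 7, 5]
After 9 (swap(7, 1)): [6, 5, 1, 0, 4, 2, 7, 3]
After 10 (swap(3, 0)): [0, 5, 1, 6, 4, 2, 7, 3]
After 11 (reverse(3, 7)): [0, 5, 1, 3, 7, 2, 4, 6]
After 12 (swap(1, 4)): [0, 7, 1, 3, 5, 2, 4, 6]
After 13 (rotate_left(1, 7, k=6)): [0, 6, 7, 1, 3, 5, 2, 4]
After 14 (swap(0, 7)): [4, 6, 7, 1, 3, 5, 2, 0]
After 15 (reverse(3, 7)): [4, 6, 7, 0, 2, 5, 3, 1]

Answer: [4, 6, 7, 0, 2, 5, 3, 1]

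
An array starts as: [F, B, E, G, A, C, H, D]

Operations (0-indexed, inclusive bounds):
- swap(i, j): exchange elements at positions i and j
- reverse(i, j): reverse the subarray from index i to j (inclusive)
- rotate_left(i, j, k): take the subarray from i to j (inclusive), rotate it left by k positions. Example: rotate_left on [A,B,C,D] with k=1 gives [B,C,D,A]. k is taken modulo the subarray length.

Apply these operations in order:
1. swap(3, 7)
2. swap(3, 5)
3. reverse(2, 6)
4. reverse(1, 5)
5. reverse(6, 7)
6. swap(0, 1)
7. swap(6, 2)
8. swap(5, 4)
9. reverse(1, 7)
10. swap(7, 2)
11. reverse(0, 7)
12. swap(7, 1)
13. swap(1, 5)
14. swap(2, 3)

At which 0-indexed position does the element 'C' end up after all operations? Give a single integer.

Answer: 5

Derivation:
After 1 (swap(3, 7)): [F, B, E, D, A, C, H, G]
After 2 (swap(3, 5)): [F, B, E, C, A, D, H, G]
After 3 (reverse(2, 6)): [F, B, H, D, A, C, E, G]
After 4 (reverse(1, 5)): [F, C, A, D, H, B, E, G]
After 5 (reverse(6, 7)): [F, C, A, D, H, B, G, E]
After 6 (swap(0, 1)): [C, F, A, D, H, B, G, E]
After 7 (swap(6, 2)): [C, F, G, D, H, B, A, E]
After 8 (swap(5, 4)): [C, F, G, D, B, H, A, E]
After 9 (reverse(1, 7)): [C, E, A, H, B, D, G, F]
After 10 (swap(7, 2)): [C, E, F, H, B, D, G, A]
After 11 (reverse(0, 7)): [A, G, D, B, H, F, E, C]
After 12 (swap(7, 1)): [A, C, D, B, H, F, E, G]
After 13 (swap(1, 5)): [A, F, D, B, H, C, E, G]
After 14 (swap(2, 3)): [A, F, B, D, H, C, E, G]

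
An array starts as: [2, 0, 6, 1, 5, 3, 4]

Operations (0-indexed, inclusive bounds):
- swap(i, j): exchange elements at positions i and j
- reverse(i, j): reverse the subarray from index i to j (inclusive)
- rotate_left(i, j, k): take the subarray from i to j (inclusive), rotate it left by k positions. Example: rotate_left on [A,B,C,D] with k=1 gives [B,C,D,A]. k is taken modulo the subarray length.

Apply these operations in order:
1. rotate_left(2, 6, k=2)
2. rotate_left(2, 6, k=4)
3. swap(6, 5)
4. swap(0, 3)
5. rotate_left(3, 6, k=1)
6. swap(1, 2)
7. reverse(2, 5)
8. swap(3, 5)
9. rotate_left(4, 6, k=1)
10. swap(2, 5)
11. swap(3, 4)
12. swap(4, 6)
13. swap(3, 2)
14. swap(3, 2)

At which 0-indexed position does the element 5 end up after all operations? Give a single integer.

After 1 (rotate_left(2, 6, k=2)): [2, 0, 5, 3, 4, 6, 1]
After 2 (rotate_left(2, 6, k=4)): [2, 0, 1, 5, 3, 4, 6]
After 3 (swap(6, 5)): [2, 0, 1, 5, 3, 6, 4]
After 4 (swap(0, 3)): [5, 0, 1, 2, 3, 6, 4]
After 5 (rotate_left(3, 6, k=1)): [5, 0, 1, 3, 6, 4, 2]
After 6 (swap(1, 2)): [5, 1, 0, 3, 6, 4, 2]
After 7 (reverse(2, 5)): [5, 1, 4, 6, 3, 0, 2]
After 8 (swap(3, 5)): [5, 1, 4, 0, 3, 6, 2]
After 9 (rotate_left(4, 6, k=1)): [5, 1, 4, 0, 6, 2, 3]
After 10 (swap(2, 5)): [5, 1, 2, 0, 6, 4, 3]
After 11 (swap(3, 4)): [5, 1, 2, 6, 0, 4, 3]
After 12 (swap(4, 6)): [5, 1, 2, 6, 3, 4, 0]
After 13 (swap(3, 2)): [5, 1, 6, 2, 3, 4, 0]
After 14 (swap(3, 2)): [5, 1, 2, 6, 3, 4, 0]

Answer: 0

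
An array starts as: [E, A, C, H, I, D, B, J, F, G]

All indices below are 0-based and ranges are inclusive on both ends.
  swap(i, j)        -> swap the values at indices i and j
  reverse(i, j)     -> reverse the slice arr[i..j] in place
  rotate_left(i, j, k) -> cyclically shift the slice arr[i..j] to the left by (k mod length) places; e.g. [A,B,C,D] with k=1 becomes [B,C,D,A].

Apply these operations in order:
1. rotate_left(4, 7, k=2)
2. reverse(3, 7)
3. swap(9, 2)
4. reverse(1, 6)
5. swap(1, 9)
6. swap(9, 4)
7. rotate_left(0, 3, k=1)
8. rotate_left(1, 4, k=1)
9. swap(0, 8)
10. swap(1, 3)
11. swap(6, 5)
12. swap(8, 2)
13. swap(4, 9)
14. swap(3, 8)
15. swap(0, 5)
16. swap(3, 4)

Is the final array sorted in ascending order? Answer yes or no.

Answer: yes

Derivation:
After 1 (rotate_left(4, 7, k=2)): [E, A, C, H, B, J, I, D, F, G]
After 2 (reverse(3, 7)): [E, A, C, D, I, J, B, H, F, G]
After 3 (swap(9, 2)): [E, A, G, D, I, J, B, H, F, C]
After 4 (reverse(1, 6)): [E, B, J, I, D, G, A, H, F, C]
After 5 (swap(1, 9)): [E, C, J, I, D, G, A, H, F, B]
After 6 (swap(9, 4)): [E, C, J, I, B, G, A, H, F, D]
After 7 (rotate_left(0, 3, k=1)): [C, J, I, E, B, G, A, H, F, D]
After 8 (rotate_left(1, 4, k=1)): [C, I, E, B, J, G, A, H, F, D]
After 9 (swap(0, 8)): [F, I, E, B, J, G, A, H, C, D]
After 10 (swap(1, 3)): [F, B, E, I, J, G, A, H, C, D]
After 11 (swap(6, 5)): [F, B, E, I, J, A, G, H, C, D]
After 12 (swap(8, 2)): [F, B, C, I, J, A, G, H, E, D]
After 13 (swap(4, 9)): [F, B, C, I, D, A, G, H, E, J]
After 14 (swap(3, 8)): [F, B, C, E, D, A, G, H, I, J]
After 15 (swap(0, 5)): [A, B, C, E, D, F, G, H, I, J]
After 16 (swap(3, 4)): [A, B, C, D, E, F, G, H, I, J]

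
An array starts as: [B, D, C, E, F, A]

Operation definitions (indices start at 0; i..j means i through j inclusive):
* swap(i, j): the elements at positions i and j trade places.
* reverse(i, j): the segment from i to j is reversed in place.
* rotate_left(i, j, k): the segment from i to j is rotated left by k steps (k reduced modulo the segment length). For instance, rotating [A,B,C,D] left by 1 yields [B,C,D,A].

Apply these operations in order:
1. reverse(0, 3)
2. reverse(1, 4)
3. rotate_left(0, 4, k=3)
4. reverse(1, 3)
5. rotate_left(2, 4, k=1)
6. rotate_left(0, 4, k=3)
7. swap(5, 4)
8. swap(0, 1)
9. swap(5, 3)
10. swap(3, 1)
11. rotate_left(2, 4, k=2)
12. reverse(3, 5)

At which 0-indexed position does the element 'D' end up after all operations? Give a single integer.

After 1 (reverse(0, 3)): [E, C, D, B, F, A]
After 2 (reverse(1, 4)): [E, F, B, D, C, A]
After 3 (rotate_left(0, 4, k=3)): [D, C, E, F, B, A]
After 4 (reverse(1, 3)): [D, F, E, C, B, A]
After 5 (rotate_left(2, 4, k=1)): [D, F, C, B, E, A]
After 6 (rotate_left(0, 4, k=3)): [B, E, D, F, C, A]
After 7 (swap(5, 4)): [B, E, D, F, A, C]
After 8 (swap(0, 1)): [E, B, D, F, A, C]
After 9 (swap(5, 3)): [E, B, D, C, A, F]
After 10 (swap(3, 1)): [E, C, D, B, A, F]
After 11 (rotate_left(2, 4, k=2)): [E, C, A, D, B, F]
After 12 (reverse(3, 5)): [E, C, A, F, B, D]

Answer: 5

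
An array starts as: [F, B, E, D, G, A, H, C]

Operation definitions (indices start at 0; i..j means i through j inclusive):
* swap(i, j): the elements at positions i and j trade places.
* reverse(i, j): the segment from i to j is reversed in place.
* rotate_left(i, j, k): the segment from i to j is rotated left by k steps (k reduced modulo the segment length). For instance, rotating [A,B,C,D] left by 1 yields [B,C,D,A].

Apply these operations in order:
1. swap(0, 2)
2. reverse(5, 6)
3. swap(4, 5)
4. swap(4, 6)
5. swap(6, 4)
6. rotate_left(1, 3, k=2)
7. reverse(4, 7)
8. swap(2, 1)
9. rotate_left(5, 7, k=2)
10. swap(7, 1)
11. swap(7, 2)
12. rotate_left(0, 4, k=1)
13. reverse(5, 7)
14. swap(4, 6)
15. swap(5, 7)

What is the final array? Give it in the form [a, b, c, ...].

Answer: [G, B, F, C, A, H, E, D]

Derivation:
After 1 (swap(0, 2)): [E, B, F, D, G, A, H, C]
After 2 (reverse(5, 6)): [E, B, F, D, G, H, A, C]
After 3 (swap(4, 5)): [E, B, F, D, H, G, A, C]
After 4 (swap(4, 6)): [E, B, F, D, A, G, H, C]
After 5 (swap(6, 4)): [E, B, F, D, H, G, A, C]
After 6 (rotate_left(1, 3, k=2)): [E, D, B, F, H, G, A, C]
After 7 (reverse(4, 7)): [E, D, B, F, C, A, G, H]
After 8 (swap(2, 1)): [E, B, D, F, C, A, G, H]
After 9 (rotate_left(5, 7, k=2)): [E, B, D, F, C, H, A, G]
After 10 (swap(7, 1)): [E, G, D, F, C, H, A, B]
After 11 (swap(7, 2)): [E, G, B, F, C, H, A, D]
After 12 (rotate_left(0, 4, k=1)): [G, B, F, C, E, H, A, D]
After 13 (reverse(5, 7)): [G, B, F, C, E, D, A, H]
After 14 (swap(4, 6)): [G, B, F, C, A, D, E, H]
After 15 (swap(5, 7)): [G, B, F, C, A, H, E, D]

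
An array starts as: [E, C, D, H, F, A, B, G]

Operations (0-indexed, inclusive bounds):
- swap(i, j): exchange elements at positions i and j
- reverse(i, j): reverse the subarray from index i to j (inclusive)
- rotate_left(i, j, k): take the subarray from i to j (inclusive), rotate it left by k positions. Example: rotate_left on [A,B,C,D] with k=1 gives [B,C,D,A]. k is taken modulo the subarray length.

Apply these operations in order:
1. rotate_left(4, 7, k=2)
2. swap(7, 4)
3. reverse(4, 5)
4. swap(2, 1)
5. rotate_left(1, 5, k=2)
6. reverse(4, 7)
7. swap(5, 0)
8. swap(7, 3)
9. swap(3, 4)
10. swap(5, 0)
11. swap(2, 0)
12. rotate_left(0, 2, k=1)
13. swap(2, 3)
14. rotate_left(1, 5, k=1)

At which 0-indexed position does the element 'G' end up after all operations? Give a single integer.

After 1 (rotate_left(4, 7, k=2)): [E, C, D, H, B, G, F, A]
After 2 (swap(7, 4)): [E, C, D, H, A, G, F, B]
After 3 (reverse(4, 5)): [E, C, D, H, G, A, F, B]
After 4 (swap(2, 1)): [E, D, C, H, G, A, F, B]
After 5 (rotate_left(1, 5, k=2)): [E, H, G, A, D, C, F, B]
After 6 (reverse(4, 7)): [E, H, G, A, B, F, C, D]
After 7 (swap(5, 0)): [F, H, G, A, B, E, C, D]
After 8 (swap(7, 3)): [F, H, G, D, B, E, C, A]
After 9 (swap(3, 4)): [F, H, G, B, D, E, C, A]
After 10 (swap(5, 0)): [E, H, G, B, D, F, C, A]
After 11 (swap(2, 0)): [G, H, E, B, D, F, C, A]
After 12 (rotate_left(0, 2, k=1)): [H, E, G, B, D, F, C, A]
After 13 (swap(2, 3)): [H, E, B, G, D, F, C, A]
After 14 (rotate_left(1, 5, k=1)): [H, B, G, D, F, E, C, A]

Answer: 2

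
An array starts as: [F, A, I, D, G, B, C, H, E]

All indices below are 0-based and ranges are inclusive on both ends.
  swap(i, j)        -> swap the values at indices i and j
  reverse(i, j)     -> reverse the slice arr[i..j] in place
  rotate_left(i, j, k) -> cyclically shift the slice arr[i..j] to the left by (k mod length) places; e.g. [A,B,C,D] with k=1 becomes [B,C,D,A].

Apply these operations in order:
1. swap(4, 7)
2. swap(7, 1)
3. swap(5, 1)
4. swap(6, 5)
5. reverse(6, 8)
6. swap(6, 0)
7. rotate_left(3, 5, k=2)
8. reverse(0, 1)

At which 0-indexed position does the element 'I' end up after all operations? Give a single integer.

After 1 (swap(4, 7)): [F, A, I, D, H, B, C, G, E]
After 2 (swap(7, 1)): [F, G, I, D, H, B, C, A, E]
After 3 (swap(5, 1)): [F, B, I, D, H, G, C, A, E]
After 4 (swap(6, 5)): [F, B, I, D, H, C, G, A, E]
After 5 (reverse(6, 8)): [F, B, I, D, H, C, E, A, G]
After 6 (swap(6, 0)): [E, B, I, D, H, C, F, A, G]
After 7 (rotate_left(3, 5, k=2)): [E, B, I, C, D, H, F, A, G]
After 8 (reverse(0, 1)): [B, E, I, C, D, H, F, A, G]

Answer: 2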